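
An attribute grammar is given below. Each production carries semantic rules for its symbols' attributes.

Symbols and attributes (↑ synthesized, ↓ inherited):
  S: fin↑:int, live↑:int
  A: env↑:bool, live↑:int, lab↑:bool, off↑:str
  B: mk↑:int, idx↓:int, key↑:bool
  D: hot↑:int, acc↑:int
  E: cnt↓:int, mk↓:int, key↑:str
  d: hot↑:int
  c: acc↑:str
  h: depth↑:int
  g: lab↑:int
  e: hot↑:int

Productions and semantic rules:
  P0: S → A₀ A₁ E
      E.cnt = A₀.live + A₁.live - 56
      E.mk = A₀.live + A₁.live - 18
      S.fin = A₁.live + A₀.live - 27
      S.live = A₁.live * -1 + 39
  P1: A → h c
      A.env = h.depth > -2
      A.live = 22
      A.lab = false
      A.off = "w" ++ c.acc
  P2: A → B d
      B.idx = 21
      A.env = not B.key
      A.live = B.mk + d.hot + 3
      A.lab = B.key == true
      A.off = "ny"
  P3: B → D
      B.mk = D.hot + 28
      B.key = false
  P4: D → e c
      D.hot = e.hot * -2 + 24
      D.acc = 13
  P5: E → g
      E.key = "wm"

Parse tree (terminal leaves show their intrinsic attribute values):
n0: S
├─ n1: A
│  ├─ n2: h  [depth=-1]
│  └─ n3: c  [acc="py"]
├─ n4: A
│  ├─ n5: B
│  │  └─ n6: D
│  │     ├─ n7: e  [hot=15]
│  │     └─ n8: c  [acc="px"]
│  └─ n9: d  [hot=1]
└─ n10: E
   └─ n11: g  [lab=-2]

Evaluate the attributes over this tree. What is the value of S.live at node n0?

1. n2.depth = -1  [terminal]
2. n3.acc = "py"  [terminal]
3. n1.env = true  [h.depth > -2]
4. n1.live = 22  [22]
5. n1.lab = false  [false]
6. n1.off = "wpy"  ["w" ++ c.acc]
7. n5.idx = 21  [21]
8. n7.hot = 15  [terminal]
9. n8.acc = "px"  [terminal]
10. n6.hot = -6  [e.hot * -2 + 24]
11. n6.acc = 13  [13]
12. n5.mk = 22  [D.hot + 28]
13. n5.key = false  [false]
14. n9.hot = 1  [terminal]
15. n4.env = true  [not B.key]
16. n4.live = 26  [B.mk + d.hot + 3]
17. n4.lab = false  [B.key == true]
18. n4.off = "ny"  ["ny"]
19. n10.cnt = -8  [A₀.live + A₁.live - 56]
20. n10.mk = 30  [A₀.live + A₁.live - 18]
21. n11.lab = -2  [terminal]
22. n10.key = "wm"  ["wm"]
23. n0.fin = 21  [A₁.live + A₀.live - 27]
24. n0.live = 13  [A₁.live * -1 + 39]

13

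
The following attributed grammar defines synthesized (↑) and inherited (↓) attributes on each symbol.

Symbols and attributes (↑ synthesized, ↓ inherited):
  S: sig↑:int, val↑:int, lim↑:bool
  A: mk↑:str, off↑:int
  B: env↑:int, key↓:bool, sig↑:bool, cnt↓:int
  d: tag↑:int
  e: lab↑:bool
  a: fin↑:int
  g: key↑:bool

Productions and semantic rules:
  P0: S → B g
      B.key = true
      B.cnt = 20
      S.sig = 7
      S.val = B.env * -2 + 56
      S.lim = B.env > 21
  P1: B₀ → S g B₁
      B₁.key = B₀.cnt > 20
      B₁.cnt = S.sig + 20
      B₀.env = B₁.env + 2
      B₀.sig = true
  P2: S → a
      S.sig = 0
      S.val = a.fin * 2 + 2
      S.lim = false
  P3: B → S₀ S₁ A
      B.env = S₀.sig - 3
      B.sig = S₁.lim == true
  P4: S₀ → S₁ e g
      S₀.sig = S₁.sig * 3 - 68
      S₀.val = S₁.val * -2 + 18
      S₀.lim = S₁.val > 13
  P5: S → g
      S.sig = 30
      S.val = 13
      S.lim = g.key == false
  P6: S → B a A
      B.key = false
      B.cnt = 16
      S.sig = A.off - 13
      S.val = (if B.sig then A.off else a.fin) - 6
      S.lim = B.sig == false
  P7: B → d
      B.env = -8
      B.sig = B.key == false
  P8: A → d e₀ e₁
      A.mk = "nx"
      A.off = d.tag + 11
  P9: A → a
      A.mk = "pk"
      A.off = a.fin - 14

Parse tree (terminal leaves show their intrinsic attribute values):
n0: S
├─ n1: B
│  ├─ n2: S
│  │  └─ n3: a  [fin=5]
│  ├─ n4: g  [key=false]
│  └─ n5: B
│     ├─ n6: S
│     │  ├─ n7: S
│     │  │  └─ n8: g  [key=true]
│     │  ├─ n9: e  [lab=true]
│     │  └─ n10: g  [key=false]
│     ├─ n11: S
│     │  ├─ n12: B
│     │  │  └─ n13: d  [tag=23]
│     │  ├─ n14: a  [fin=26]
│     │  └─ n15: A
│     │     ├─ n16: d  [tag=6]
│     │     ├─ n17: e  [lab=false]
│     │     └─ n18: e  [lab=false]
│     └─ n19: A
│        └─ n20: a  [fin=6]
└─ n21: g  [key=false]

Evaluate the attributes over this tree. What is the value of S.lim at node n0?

false

1. n1.key = true  [true]
2. n1.cnt = 20  [20]
3. n3.fin = 5  [terminal]
4. n2.sig = 0  [0]
5. n2.val = 12  [a.fin * 2 + 2]
6. n2.lim = false  [false]
7. n4.key = false  [terminal]
8. n5.key = false  [B₀.cnt > 20]
9. n5.cnt = 20  [S.sig + 20]
10. n8.key = true  [terminal]
11. n7.sig = 30  [30]
12. n7.val = 13  [13]
13. n7.lim = false  [g.key == false]
14. n9.lab = true  [terminal]
15. n10.key = false  [terminal]
16. n6.sig = 22  [S₁.sig * 3 - 68]
17. n6.val = -8  [S₁.val * -2 + 18]
18. n6.lim = false  [S₁.val > 13]
19. n12.key = false  [false]
20. n12.cnt = 16  [16]
21. n13.tag = 23  [terminal]
22. n12.env = -8  [-8]
23. n12.sig = true  [B.key == false]
24. n14.fin = 26  [terminal]
25. n16.tag = 6  [terminal]
26. n17.lab = false  [terminal]
27. n18.lab = false  [terminal]
28. n15.mk = "nx"  ["nx"]
29. n15.off = 17  [d.tag + 11]
30. n11.sig = 4  [A.off - 13]
31. n11.val = 11  [(if B.sig then A.off else a.fin) - 6]
32. n11.lim = false  [B.sig == false]
33. n20.fin = 6  [terminal]
34. n19.mk = "pk"  ["pk"]
35. n19.off = -8  [a.fin - 14]
36. n5.env = 19  [S₀.sig - 3]
37. n5.sig = false  [S₁.lim == true]
38. n1.env = 21  [B₁.env + 2]
39. n1.sig = true  [true]
40. n21.key = false  [terminal]
41. n0.sig = 7  [7]
42. n0.val = 14  [B.env * -2 + 56]
43. n0.lim = false  [B.env > 21]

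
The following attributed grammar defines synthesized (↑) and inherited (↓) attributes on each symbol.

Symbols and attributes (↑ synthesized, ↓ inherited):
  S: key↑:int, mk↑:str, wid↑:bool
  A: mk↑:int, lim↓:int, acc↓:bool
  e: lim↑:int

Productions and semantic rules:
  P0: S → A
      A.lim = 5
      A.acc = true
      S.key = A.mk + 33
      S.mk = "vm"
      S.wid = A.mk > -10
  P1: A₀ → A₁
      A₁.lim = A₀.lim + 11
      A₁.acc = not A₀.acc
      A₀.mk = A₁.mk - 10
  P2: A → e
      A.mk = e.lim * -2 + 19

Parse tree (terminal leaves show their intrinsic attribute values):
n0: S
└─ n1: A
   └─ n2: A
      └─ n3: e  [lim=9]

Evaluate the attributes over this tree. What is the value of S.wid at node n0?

true

1. n1.lim = 5  [5]
2. n1.acc = true  [true]
3. n2.lim = 16  [A₀.lim + 11]
4. n2.acc = false  [not A₀.acc]
5. n3.lim = 9  [terminal]
6. n2.mk = 1  [e.lim * -2 + 19]
7. n1.mk = -9  [A₁.mk - 10]
8. n0.key = 24  [A.mk + 33]
9. n0.mk = "vm"  ["vm"]
10. n0.wid = true  [A.mk > -10]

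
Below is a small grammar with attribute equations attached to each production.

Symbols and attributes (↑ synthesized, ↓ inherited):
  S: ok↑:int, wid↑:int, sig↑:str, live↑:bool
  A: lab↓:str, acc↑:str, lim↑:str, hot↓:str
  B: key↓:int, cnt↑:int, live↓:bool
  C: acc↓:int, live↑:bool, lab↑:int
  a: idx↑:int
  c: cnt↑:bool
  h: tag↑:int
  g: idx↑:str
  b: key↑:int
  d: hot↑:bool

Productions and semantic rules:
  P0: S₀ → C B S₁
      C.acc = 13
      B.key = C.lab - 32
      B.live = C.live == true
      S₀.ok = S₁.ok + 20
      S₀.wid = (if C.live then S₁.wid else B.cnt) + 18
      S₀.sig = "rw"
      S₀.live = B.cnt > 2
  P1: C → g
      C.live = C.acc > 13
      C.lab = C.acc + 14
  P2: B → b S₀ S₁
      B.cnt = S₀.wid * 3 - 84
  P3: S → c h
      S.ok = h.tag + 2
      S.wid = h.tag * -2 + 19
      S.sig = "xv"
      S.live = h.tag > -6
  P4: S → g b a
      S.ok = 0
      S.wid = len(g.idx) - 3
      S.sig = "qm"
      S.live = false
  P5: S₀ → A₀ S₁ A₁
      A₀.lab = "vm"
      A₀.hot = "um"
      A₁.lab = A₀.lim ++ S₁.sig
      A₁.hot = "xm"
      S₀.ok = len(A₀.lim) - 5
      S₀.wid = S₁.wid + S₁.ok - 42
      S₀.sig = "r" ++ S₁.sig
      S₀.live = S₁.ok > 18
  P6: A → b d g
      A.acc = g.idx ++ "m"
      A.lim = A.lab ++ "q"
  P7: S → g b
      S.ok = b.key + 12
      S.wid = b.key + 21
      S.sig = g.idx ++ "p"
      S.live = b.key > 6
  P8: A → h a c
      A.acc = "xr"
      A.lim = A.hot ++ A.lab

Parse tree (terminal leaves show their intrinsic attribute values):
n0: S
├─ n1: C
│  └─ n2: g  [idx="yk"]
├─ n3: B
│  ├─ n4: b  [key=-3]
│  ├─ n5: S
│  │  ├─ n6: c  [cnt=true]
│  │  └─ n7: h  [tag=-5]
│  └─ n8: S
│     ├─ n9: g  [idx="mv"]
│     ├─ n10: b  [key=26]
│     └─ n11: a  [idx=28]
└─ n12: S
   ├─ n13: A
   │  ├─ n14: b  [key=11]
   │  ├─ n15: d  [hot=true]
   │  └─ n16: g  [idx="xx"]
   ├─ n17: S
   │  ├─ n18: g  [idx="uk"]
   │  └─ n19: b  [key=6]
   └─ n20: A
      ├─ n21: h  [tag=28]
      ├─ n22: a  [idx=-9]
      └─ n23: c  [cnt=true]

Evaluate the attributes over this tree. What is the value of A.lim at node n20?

1. n1.acc = 13  [13]
2. n2.idx = "yk"  [terminal]
3. n1.live = false  [C.acc > 13]
4. n1.lab = 27  [C.acc + 14]
5. n3.key = -5  [C.lab - 32]
6. n3.live = false  [C.live == true]
7. n4.key = -3  [terminal]
8. n6.cnt = true  [terminal]
9. n7.tag = -5  [terminal]
10. n5.ok = -3  [h.tag + 2]
11. n5.wid = 29  [h.tag * -2 + 19]
12. n5.sig = "xv"  ["xv"]
13. n5.live = true  [h.tag > -6]
14. n9.idx = "mv"  [terminal]
15. n10.key = 26  [terminal]
16. n11.idx = 28  [terminal]
17. n8.ok = 0  [0]
18. n8.wid = -1  [len(g.idx) - 3]
19. n8.sig = "qm"  ["qm"]
20. n8.live = false  [false]
21. n3.cnt = 3  [S₀.wid * 3 - 84]
22. n13.lab = "vm"  ["vm"]
23. n13.hot = "um"  ["um"]
24. n14.key = 11  [terminal]
25. n15.hot = true  [terminal]
26. n16.idx = "xx"  [terminal]
27. n13.acc = "xxm"  [g.idx ++ "m"]
28. n13.lim = "vmq"  [A.lab ++ "q"]
29. n18.idx = "uk"  [terminal]
30. n19.key = 6  [terminal]
31. n17.ok = 18  [b.key + 12]
32. n17.wid = 27  [b.key + 21]
33. n17.sig = "ukp"  [g.idx ++ "p"]
34. n17.live = false  [b.key > 6]
35. n20.lab = "vmqukp"  [A₀.lim ++ S₁.sig]
36. n20.hot = "xm"  ["xm"]
37. n21.tag = 28  [terminal]
38. n22.idx = -9  [terminal]
39. n23.cnt = true  [terminal]
40. n20.acc = "xr"  ["xr"]
41. n20.lim = "xmvmqukp"  [A.hot ++ A.lab]
42. n12.ok = -2  [len(A₀.lim) - 5]
43. n12.wid = 3  [S₁.wid + S₁.ok - 42]
44. n12.sig = "rukp"  ["r" ++ S₁.sig]
45. n12.live = false  [S₁.ok > 18]
46. n0.ok = 18  [S₁.ok + 20]
47. n0.wid = 21  [(if C.live then S₁.wid else B.cnt) + 18]
48. n0.sig = "rw"  ["rw"]
49. n0.live = true  [B.cnt > 2]

"xmvmqukp"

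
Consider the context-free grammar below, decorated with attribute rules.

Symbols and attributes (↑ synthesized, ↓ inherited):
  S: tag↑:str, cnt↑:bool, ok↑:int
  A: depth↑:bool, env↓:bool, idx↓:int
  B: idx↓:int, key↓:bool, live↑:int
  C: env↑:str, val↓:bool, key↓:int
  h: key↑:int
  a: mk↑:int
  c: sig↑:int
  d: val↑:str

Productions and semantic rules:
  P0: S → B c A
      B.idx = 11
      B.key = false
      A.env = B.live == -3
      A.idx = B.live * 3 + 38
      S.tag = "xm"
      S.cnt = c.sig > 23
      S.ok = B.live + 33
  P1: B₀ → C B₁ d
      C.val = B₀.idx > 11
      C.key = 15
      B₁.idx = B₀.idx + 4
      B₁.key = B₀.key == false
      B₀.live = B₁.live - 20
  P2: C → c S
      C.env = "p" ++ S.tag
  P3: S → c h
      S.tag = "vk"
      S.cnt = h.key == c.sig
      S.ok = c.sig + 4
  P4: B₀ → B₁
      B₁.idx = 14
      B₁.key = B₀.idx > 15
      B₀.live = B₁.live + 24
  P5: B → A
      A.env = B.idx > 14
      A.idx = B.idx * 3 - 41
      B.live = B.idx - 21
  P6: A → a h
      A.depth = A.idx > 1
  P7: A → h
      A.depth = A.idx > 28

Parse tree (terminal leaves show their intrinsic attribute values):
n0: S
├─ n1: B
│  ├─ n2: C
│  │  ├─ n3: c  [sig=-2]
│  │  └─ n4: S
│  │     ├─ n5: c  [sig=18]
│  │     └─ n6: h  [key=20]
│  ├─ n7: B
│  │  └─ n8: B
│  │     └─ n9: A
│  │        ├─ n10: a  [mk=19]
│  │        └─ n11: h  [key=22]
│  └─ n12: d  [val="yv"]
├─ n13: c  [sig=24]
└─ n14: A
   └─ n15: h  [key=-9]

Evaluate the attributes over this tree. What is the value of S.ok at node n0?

1. n1.idx = 11  [11]
2. n1.key = false  [false]
3. n2.val = false  [B₀.idx > 11]
4. n2.key = 15  [15]
5. n3.sig = -2  [terminal]
6. n5.sig = 18  [terminal]
7. n6.key = 20  [terminal]
8. n4.tag = "vk"  ["vk"]
9. n4.cnt = false  [h.key == c.sig]
10. n4.ok = 22  [c.sig + 4]
11. n2.env = "pvk"  ["p" ++ S.tag]
12. n7.idx = 15  [B₀.idx + 4]
13. n7.key = true  [B₀.key == false]
14. n8.idx = 14  [14]
15. n8.key = false  [B₀.idx > 15]
16. n9.env = false  [B.idx > 14]
17. n9.idx = 1  [B.idx * 3 - 41]
18. n10.mk = 19  [terminal]
19. n11.key = 22  [terminal]
20. n9.depth = false  [A.idx > 1]
21. n8.live = -7  [B.idx - 21]
22. n7.live = 17  [B₁.live + 24]
23. n12.val = "yv"  [terminal]
24. n1.live = -3  [B₁.live - 20]
25. n13.sig = 24  [terminal]
26. n14.env = true  [B.live == -3]
27. n14.idx = 29  [B.live * 3 + 38]
28. n15.key = -9  [terminal]
29. n14.depth = true  [A.idx > 28]
30. n0.tag = "xm"  ["xm"]
31. n0.cnt = true  [c.sig > 23]
32. n0.ok = 30  [B.live + 33]

30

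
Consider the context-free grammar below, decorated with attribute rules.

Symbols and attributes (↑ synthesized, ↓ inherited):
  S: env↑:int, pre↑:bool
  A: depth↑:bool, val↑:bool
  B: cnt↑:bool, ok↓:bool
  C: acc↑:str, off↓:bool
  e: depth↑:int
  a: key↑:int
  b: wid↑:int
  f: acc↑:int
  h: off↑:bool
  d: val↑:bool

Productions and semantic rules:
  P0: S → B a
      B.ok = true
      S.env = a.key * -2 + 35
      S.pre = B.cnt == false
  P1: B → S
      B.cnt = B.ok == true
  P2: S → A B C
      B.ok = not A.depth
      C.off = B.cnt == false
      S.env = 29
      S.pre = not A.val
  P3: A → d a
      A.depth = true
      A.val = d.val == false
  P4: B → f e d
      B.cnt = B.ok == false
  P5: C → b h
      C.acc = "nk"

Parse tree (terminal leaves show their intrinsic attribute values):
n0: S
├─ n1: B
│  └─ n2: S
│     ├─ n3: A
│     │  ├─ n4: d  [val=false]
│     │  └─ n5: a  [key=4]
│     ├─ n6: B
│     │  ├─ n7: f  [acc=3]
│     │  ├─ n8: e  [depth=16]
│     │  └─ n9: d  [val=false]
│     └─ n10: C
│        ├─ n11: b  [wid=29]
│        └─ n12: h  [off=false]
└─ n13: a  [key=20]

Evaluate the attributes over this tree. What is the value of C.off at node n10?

false

1. n1.ok = true  [true]
2. n4.val = false  [terminal]
3. n5.key = 4  [terminal]
4. n3.depth = true  [true]
5. n3.val = true  [d.val == false]
6. n6.ok = false  [not A.depth]
7. n7.acc = 3  [terminal]
8. n8.depth = 16  [terminal]
9. n9.val = false  [terminal]
10. n6.cnt = true  [B.ok == false]
11. n10.off = false  [B.cnt == false]
12. n11.wid = 29  [terminal]
13. n12.off = false  [terminal]
14. n10.acc = "nk"  ["nk"]
15. n2.env = 29  [29]
16. n2.pre = false  [not A.val]
17. n1.cnt = true  [B.ok == true]
18. n13.key = 20  [terminal]
19. n0.env = -5  [a.key * -2 + 35]
20. n0.pre = false  [B.cnt == false]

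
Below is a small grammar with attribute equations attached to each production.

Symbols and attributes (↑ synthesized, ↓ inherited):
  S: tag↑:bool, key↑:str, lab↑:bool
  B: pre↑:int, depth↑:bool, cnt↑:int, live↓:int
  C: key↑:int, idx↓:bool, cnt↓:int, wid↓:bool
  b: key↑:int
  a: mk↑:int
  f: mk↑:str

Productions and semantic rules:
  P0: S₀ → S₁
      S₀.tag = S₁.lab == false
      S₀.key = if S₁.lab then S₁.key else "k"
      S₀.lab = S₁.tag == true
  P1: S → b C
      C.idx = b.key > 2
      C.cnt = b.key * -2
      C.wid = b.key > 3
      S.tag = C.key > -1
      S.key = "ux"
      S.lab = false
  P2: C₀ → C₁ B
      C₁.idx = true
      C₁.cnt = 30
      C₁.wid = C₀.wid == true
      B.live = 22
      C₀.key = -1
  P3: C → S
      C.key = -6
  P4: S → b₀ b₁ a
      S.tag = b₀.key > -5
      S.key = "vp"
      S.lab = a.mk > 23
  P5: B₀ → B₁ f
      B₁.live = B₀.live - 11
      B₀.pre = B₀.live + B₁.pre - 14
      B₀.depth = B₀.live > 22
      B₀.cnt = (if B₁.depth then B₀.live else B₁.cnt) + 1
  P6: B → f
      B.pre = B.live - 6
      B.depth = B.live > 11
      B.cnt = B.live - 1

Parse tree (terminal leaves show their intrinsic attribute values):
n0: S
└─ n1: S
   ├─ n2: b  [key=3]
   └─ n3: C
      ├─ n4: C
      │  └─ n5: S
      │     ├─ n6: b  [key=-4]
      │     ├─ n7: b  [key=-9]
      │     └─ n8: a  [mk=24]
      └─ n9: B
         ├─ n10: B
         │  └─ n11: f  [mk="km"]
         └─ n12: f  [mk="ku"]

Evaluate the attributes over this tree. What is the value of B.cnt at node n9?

1. n2.key = 3  [terminal]
2. n3.idx = true  [b.key > 2]
3. n3.cnt = -6  [b.key * -2]
4. n3.wid = false  [b.key > 3]
5. n4.idx = true  [true]
6. n4.cnt = 30  [30]
7. n4.wid = false  [C₀.wid == true]
8. n6.key = -4  [terminal]
9. n7.key = -9  [terminal]
10. n8.mk = 24  [terminal]
11. n5.tag = true  [b₀.key > -5]
12. n5.key = "vp"  ["vp"]
13. n5.lab = true  [a.mk > 23]
14. n4.key = -6  [-6]
15. n9.live = 22  [22]
16. n10.live = 11  [B₀.live - 11]
17. n11.mk = "km"  [terminal]
18. n10.pre = 5  [B.live - 6]
19. n10.depth = false  [B.live > 11]
20. n10.cnt = 10  [B.live - 1]
21. n12.mk = "ku"  [terminal]
22. n9.pre = 13  [B₀.live + B₁.pre - 14]
23. n9.depth = false  [B₀.live > 22]
24. n9.cnt = 11  [(if B₁.depth then B₀.live else B₁.cnt) + 1]
25. n3.key = -1  [-1]
26. n1.tag = false  [C.key > -1]
27. n1.key = "ux"  ["ux"]
28. n1.lab = false  [false]
29. n0.tag = true  [S₁.lab == false]
30. n0.key = "k"  [if S₁.lab then S₁.key else "k"]
31. n0.lab = false  [S₁.tag == true]

11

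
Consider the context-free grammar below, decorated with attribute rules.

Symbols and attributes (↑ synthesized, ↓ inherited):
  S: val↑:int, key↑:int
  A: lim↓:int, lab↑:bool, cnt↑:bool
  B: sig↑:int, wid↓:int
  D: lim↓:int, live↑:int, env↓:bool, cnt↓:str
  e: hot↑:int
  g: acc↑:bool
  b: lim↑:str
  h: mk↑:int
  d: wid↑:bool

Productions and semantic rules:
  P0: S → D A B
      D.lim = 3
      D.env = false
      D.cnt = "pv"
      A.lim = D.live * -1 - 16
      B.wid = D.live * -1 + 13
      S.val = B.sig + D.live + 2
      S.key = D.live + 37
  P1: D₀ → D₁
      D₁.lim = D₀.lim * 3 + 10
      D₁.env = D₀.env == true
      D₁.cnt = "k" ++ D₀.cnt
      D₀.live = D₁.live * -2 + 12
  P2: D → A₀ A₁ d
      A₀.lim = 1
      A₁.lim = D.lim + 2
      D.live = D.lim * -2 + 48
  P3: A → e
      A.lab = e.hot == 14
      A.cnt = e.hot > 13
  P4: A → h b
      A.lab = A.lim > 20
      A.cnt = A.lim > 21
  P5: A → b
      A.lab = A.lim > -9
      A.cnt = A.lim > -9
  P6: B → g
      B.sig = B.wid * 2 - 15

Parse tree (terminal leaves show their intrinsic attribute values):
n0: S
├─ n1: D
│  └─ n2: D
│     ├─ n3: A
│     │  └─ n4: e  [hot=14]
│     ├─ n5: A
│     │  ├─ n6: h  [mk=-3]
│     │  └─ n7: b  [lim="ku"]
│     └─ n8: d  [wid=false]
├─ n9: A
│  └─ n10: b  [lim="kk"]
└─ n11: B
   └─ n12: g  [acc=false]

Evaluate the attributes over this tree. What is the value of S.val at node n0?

1. n1.lim = 3  [3]
2. n1.env = false  [false]
3. n1.cnt = "pv"  ["pv"]
4. n2.lim = 19  [D₀.lim * 3 + 10]
5. n2.env = false  [D₀.env == true]
6. n2.cnt = "kpv"  ["k" ++ D₀.cnt]
7. n3.lim = 1  [1]
8. n4.hot = 14  [terminal]
9. n3.lab = true  [e.hot == 14]
10. n3.cnt = true  [e.hot > 13]
11. n5.lim = 21  [D.lim + 2]
12. n6.mk = -3  [terminal]
13. n7.lim = "ku"  [terminal]
14. n5.lab = true  [A.lim > 20]
15. n5.cnt = false  [A.lim > 21]
16. n8.wid = false  [terminal]
17. n2.live = 10  [D.lim * -2 + 48]
18. n1.live = -8  [D₁.live * -2 + 12]
19. n9.lim = -8  [D.live * -1 - 16]
20. n10.lim = "kk"  [terminal]
21. n9.lab = true  [A.lim > -9]
22. n9.cnt = true  [A.lim > -9]
23. n11.wid = 21  [D.live * -1 + 13]
24. n12.acc = false  [terminal]
25. n11.sig = 27  [B.wid * 2 - 15]
26. n0.val = 21  [B.sig + D.live + 2]
27. n0.key = 29  [D.live + 37]

21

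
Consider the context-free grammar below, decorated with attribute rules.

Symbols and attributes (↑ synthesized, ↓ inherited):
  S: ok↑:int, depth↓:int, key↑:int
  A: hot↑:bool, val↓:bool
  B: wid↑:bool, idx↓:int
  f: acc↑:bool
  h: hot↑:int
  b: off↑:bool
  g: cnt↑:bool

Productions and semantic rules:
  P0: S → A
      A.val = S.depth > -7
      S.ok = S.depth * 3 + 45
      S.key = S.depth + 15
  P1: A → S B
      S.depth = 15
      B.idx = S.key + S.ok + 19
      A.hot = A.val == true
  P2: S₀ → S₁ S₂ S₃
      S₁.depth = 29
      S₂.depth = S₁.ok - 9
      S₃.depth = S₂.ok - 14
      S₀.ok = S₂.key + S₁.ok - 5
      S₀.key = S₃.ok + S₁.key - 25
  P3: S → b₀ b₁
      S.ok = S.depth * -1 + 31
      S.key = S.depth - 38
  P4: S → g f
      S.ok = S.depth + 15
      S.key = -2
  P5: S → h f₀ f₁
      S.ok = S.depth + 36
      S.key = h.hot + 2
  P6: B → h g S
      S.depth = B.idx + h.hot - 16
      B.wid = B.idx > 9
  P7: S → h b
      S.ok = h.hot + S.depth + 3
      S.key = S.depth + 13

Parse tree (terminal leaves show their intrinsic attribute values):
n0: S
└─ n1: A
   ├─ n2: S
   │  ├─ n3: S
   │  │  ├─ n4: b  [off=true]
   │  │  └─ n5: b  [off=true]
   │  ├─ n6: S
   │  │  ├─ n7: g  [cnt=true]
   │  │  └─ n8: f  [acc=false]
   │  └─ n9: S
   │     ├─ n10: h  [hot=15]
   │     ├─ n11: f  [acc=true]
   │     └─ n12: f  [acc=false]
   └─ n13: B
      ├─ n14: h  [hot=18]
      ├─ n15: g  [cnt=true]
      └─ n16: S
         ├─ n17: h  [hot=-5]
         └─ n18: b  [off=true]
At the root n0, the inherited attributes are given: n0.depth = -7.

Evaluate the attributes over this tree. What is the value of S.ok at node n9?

30

1. n0.depth = -7  [given at root]
2. n1.val = false  [S.depth > -7]
3. n2.depth = 15  [15]
4. n3.depth = 29  [29]
5. n4.off = true  [terminal]
6. n5.off = true  [terminal]
7. n3.ok = 2  [S.depth * -1 + 31]
8. n3.key = -9  [S.depth - 38]
9. n6.depth = -7  [S₁.ok - 9]
10. n7.cnt = true  [terminal]
11. n8.acc = false  [terminal]
12. n6.ok = 8  [S.depth + 15]
13. n6.key = -2  [-2]
14. n9.depth = -6  [S₂.ok - 14]
15. n10.hot = 15  [terminal]
16. n11.acc = true  [terminal]
17. n12.acc = false  [terminal]
18. n9.ok = 30  [S.depth + 36]
19. n9.key = 17  [h.hot + 2]
20. n2.ok = -5  [S₂.key + S₁.ok - 5]
21. n2.key = -4  [S₃.ok + S₁.key - 25]
22. n13.idx = 10  [S.key + S.ok + 19]
23. n14.hot = 18  [terminal]
24. n15.cnt = true  [terminal]
25. n16.depth = 12  [B.idx + h.hot - 16]
26. n17.hot = -5  [terminal]
27. n18.off = true  [terminal]
28. n16.ok = 10  [h.hot + S.depth + 3]
29. n16.key = 25  [S.depth + 13]
30. n13.wid = true  [B.idx > 9]
31. n1.hot = false  [A.val == true]
32. n0.ok = 24  [S.depth * 3 + 45]
33. n0.key = 8  [S.depth + 15]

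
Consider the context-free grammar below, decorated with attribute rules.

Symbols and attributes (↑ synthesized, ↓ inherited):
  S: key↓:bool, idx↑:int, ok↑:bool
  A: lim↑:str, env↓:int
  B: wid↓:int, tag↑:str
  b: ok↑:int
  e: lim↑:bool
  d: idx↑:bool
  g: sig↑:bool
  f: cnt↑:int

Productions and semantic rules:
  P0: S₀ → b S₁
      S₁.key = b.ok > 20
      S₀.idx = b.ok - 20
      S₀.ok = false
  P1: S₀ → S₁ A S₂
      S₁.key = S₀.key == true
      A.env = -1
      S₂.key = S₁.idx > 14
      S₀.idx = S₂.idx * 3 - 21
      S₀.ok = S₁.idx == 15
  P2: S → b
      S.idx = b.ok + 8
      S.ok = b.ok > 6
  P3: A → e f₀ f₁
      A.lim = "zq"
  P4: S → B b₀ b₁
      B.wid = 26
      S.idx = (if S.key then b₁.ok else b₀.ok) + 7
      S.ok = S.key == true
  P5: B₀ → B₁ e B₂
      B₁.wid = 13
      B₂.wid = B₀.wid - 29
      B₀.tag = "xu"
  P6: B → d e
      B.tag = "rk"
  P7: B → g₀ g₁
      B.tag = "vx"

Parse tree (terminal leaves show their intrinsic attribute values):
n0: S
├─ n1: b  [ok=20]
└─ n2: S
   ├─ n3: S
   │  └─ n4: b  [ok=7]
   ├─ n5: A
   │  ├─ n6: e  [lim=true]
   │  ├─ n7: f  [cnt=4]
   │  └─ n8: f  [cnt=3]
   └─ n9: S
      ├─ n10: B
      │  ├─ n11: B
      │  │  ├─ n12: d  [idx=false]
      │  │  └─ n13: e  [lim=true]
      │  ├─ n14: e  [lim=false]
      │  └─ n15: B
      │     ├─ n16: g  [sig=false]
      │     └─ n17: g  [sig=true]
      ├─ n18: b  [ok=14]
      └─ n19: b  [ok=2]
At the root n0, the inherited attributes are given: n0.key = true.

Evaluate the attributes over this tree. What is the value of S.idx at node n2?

6

1. n0.key = true  [given at root]
2. n1.ok = 20  [terminal]
3. n2.key = false  [b.ok > 20]
4. n3.key = false  [S₀.key == true]
5. n4.ok = 7  [terminal]
6. n3.idx = 15  [b.ok + 8]
7. n3.ok = true  [b.ok > 6]
8. n5.env = -1  [-1]
9. n6.lim = true  [terminal]
10. n7.cnt = 4  [terminal]
11. n8.cnt = 3  [terminal]
12. n5.lim = "zq"  ["zq"]
13. n9.key = true  [S₁.idx > 14]
14. n10.wid = 26  [26]
15. n11.wid = 13  [13]
16. n12.idx = false  [terminal]
17. n13.lim = true  [terminal]
18. n11.tag = "rk"  ["rk"]
19. n14.lim = false  [terminal]
20. n15.wid = -3  [B₀.wid - 29]
21. n16.sig = false  [terminal]
22. n17.sig = true  [terminal]
23. n15.tag = "vx"  ["vx"]
24. n10.tag = "xu"  ["xu"]
25. n18.ok = 14  [terminal]
26. n19.ok = 2  [terminal]
27. n9.idx = 9  [(if S.key then b₁.ok else b₀.ok) + 7]
28. n9.ok = true  [S.key == true]
29. n2.idx = 6  [S₂.idx * 3 - 21]
30. n2.ok = true  [S₁.idx == 15]
31. n0.idx = 0  [b.ok - 20]
32. n0.ok = false  [false]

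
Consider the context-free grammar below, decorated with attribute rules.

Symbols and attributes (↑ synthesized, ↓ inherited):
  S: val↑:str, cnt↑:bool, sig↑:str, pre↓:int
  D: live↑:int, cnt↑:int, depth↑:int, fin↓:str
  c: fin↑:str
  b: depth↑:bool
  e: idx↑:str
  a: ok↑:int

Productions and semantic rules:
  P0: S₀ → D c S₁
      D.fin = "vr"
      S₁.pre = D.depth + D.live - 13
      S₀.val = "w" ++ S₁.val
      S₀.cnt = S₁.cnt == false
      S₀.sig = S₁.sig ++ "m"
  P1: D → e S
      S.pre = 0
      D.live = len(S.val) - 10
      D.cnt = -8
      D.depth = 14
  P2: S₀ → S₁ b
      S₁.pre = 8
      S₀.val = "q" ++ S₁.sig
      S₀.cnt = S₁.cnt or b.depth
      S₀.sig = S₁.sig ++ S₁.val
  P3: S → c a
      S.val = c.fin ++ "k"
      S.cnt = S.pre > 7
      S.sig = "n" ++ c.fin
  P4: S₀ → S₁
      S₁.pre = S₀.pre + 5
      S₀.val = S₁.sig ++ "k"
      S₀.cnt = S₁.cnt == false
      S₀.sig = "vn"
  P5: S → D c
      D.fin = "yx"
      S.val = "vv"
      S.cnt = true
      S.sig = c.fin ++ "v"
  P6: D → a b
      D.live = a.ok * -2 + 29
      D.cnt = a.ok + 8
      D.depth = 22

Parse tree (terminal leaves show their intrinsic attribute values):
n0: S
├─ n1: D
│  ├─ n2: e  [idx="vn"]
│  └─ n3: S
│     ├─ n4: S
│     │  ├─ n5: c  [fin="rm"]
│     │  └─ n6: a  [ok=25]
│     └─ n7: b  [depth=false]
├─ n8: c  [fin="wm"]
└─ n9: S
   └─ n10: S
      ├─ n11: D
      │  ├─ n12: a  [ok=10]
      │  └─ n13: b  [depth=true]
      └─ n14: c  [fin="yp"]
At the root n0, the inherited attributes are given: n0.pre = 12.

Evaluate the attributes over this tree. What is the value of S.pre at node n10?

1. n0.pre = 12  [given at root]
2. n1.fin = "vr"  ["vr"]
3. n2.idx = "vn"  [terminal]
4. n3.pre = 0  [0]
5. n4.pre = 8  [8]
6. n5.fin = "rm"  [terminal]
7. n6.ok = 25  [terminal]
8. n4.val = "rmk"  [c.fin ++ "k"]
9. n4.cnt = true  [S.pre > 7]
10. n4.sig = "nrm"  ["n" ++ c.fin]
11. n7.depth = false  [terminal]
12. n3.val = "qnrm"  ["q" ++ S₁.sig]
13. n3.cnt = true  [S₁.cnt or b.depth]
14. n3.sig = "nrmrmk"  [S₁.sig ++ S₁.val]
15. n1.live = -6  [len(S.val) - 10]
16. n1.cnt = -8  [-8]
17. n1.depth = 14  [14]
18. n8.fin = "wm"  [terminal]
19. n9.pre = -5  [D.depth + D.live - 13]
20. n10.pre = 0  [S₀.pre + 5]
21. n11.fin = "yx"  ["yx"]
22. n12.ok = 10  [terminal]
23. n13.depth = true  [terminal]
24. n11.live = 9  [a.ok * -2 + 29]
25. n11.cnt = 18  [a.ok + 8]
26. n11.depth = 22  [22]
27. n14.fin = "yp"  [terminal]
28. n10.val = "vv"  ["vv"]
29. n10.cnt = true  [true]
30. n10.sig = "ypv"  [c.fin ++ "v"]
31. n9.val = "ypvk"  [S₁.sig ++ "k"]
32. n9.cnt = false  [S₁.cnt == false]
33. n9.sig = "vn"  ["vn"]
34. n0.val = "wypvk"  ["w" ++ S₁.val]
35. n0.cnt = true  [S₁.cnt == false]
36. n0.sig = "vnm"  [S₁.sig ++ "m"]

0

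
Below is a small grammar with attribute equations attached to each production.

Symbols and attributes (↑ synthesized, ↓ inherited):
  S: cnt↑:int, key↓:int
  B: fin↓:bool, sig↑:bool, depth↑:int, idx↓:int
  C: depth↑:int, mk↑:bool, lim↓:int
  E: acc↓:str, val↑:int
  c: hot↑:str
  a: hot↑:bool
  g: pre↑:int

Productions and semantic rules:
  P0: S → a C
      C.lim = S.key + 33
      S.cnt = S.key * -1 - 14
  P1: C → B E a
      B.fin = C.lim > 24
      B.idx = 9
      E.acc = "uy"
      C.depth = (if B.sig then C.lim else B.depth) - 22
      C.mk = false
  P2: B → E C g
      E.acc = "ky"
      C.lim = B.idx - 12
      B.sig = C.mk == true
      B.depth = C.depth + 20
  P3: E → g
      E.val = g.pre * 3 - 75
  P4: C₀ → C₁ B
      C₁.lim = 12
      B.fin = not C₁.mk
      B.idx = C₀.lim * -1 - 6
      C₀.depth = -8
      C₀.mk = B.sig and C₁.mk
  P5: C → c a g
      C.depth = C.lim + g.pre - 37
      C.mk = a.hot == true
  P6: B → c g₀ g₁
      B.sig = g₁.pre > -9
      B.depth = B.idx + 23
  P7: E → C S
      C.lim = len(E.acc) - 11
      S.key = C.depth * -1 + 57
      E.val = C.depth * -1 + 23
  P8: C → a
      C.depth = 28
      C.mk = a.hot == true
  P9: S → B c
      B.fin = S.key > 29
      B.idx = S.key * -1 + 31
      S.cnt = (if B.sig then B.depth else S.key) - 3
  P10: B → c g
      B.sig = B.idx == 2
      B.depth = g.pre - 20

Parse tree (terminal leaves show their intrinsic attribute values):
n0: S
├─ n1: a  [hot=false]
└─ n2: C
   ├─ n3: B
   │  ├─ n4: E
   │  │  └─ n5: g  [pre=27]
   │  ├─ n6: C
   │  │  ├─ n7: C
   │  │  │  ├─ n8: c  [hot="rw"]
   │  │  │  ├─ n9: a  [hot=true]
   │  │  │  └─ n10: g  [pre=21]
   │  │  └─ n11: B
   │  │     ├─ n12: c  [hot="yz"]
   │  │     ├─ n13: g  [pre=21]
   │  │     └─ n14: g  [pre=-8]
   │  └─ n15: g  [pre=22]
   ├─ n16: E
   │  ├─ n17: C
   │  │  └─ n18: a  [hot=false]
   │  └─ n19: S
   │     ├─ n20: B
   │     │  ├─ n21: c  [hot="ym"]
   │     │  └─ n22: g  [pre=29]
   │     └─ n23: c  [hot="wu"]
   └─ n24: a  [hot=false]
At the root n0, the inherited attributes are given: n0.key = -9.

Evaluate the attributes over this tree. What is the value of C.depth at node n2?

1. n0.key = -9  [given at root]
2. n1.hot = false  [terminal]
3. n2.lim = 24  [S.key + 33]
4. n3.fin = false  [C.lim > 24]
5. n3.idx = 9  [9]
6. n4.acc = "ky"  ["ky"]
7. n5.pre = 27  [terminal]
8. n4.val = 6  [g.pre * 3 - 75]
9. n6.lim = -3  [B.idx - 12]
10. n7.lim = 12  [12]
11. n8.hot = "rw"  [terminal]
12. n9.hot = true  [terminal]
13. n10.pre = 21  [terminal]
14. n7.depth = -4  [C.lim + g.pre - 37]
15. n7.mk = true  [a.hot == true]
16. n11.fin = false  [not C₁.mk]
17. n11.idx = -3  [C₀.lim * -1 - 6]
18. n12.hot = "yz"  [terminal]
19. n13.pre = 21  [terminal]
20. n14.pre = -8  [terminal]
21. n11.sig = true  [g₁.pre > -9]
22. n11.depth = 20  [B.idx + 23]
23. n6.depth = -8  [-8]
24. n6.mk = true  [B.sig and C₁.mk]
25. n15.pre = 22  [terminal]
26. n3.sig = true  [C.mk == true]
27. n3.depth = 12  [C.depth + 20]
28. n16.acc = "uy"  ["uy"]
29. n17.lim = -9  [len(E.acc) - 11]
30. n18.hot = false  [terminal]
31. n17.depth = 28  [28]
32. n17.mk = false  [a.hot == true]
33. n19.key = 29  [C.depth * -1 + 57]
34. n20.fin = false  [S.key > 29]
35. n20.idx = 2  [S.key * -1 + 31]
36. n21.hot = "ym"  [terminal]
37. n22.pre = 29  [terminal]
38. n20.sig = true  [B.idx == 2]
39. n20.depth = 9  [g.pre - 20]
40. n23.hot = "wu"  [terminal]
41. n19.cnt = 6  [(if B.sig then B.depth else S.key) - 3]
42. n16.val = -5  [C.depth * -1 + 23]
43. n24.hot = false  [terminal]
44. n2.depth = 2  [(if B.sig then C.lim else B.depth) - 22]
45. n2.mk = false  [false]
46. n0.cnt = -5  [S.key * -1 - 14]

2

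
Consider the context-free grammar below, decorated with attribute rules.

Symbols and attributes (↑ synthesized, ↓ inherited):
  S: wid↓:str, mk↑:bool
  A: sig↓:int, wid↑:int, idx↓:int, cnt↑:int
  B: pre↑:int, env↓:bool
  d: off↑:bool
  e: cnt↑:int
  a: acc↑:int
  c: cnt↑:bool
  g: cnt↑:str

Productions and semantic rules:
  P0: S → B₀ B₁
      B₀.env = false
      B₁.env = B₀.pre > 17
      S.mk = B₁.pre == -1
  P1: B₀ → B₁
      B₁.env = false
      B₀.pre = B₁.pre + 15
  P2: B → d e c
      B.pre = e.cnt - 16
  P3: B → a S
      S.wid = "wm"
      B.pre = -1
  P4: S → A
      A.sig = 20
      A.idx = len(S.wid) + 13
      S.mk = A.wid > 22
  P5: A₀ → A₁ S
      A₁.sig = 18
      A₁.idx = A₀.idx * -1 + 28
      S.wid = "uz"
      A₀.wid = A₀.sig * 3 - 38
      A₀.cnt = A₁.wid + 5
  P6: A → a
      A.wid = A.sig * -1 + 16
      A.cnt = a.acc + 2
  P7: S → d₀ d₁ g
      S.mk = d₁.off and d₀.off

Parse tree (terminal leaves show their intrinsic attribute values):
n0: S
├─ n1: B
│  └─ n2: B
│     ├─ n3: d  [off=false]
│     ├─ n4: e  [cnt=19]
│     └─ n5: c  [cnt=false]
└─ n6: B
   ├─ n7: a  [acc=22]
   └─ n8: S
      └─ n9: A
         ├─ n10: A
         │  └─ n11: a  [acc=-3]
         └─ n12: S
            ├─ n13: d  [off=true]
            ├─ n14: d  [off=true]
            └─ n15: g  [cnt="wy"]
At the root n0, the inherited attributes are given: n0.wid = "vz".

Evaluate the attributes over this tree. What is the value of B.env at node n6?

1. n0.wid = "vz"  [given at root]
2. n1.env = false  [false]
3. n2.env = false  [false]
4. n3.off = false  [terminal]
5. n4.cnt = 19  [terminal]
6. n5.cnt = false  [terminal]
7. n2.pre = 3  [e.cnt - 16]
8. n1.pre = 18  [B₁.pre + 15]
9. n6.env = true  [B₀.pre > 17]
10. n7.acc = 22  [terminal]
11. n8.wid = "wm"  ["wm"]
12. n9.sig = 20  [20]
13. n9.idx = 15  [len(S.wid) + 13]
14. n10.sig = 18  [18]
15. n10.idx = 13  [A₀.idx * -1 + 28]
16. n11.acc = -3  [terminal]
17. n10.wid = -2  [A.sig * -1 + 16]
18. n10.cnt = -1  [a.acc + 2]
19. n12.wid = "uz"  ["uz"]
20. n13.off = true  [terminal]
21. n14.off = true  [terminal]
22. n15.cnt = "wy"  [terminal]
23. n12.mk = true  [d₁.off and d₀.off]
24. n9.wid = 22  [A₀.sig * 3 - 38]
25. n9.cnt = 3  [A₁.wid + 5]
26. n8.mk = false  [A.wid > 22]
27. n6.pre = -1  [-1]
28. n0.mk = true  [B₁.pre == -1]

true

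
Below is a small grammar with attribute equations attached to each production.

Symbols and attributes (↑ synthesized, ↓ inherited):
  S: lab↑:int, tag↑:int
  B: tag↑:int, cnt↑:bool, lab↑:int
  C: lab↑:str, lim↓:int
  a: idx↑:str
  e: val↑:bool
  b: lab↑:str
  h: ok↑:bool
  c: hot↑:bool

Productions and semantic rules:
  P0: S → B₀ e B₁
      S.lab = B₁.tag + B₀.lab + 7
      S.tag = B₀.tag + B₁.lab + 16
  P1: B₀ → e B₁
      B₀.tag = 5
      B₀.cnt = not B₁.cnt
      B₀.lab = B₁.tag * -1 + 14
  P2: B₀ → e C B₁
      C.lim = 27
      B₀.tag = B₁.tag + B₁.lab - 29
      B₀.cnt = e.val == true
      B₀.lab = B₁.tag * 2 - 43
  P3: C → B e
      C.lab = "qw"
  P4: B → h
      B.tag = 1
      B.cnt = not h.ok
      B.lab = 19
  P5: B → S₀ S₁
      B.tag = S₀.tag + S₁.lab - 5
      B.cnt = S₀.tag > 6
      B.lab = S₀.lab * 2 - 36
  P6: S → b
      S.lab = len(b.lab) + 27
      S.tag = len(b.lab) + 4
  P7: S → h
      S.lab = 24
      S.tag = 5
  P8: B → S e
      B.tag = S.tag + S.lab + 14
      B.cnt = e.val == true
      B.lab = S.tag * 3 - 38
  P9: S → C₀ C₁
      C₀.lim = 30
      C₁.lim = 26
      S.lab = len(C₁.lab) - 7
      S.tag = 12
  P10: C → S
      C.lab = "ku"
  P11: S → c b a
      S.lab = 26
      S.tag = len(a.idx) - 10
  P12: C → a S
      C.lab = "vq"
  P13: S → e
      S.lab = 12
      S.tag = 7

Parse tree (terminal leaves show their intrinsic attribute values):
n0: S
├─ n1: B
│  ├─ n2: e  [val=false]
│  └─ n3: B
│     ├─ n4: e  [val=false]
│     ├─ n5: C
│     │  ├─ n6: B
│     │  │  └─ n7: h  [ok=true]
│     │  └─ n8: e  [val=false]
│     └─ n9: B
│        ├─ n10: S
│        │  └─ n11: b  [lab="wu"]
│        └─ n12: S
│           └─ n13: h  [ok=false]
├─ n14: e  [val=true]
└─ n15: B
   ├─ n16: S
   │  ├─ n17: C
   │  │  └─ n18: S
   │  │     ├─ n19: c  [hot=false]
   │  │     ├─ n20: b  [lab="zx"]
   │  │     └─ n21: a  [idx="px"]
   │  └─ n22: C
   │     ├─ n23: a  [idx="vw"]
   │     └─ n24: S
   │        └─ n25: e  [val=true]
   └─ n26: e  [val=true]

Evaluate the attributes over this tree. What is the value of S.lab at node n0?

24

1. n2.val = false  [terminal]
2. n4.val = false  [terminal]
3. n5.lim = 27  [27]
4. n7.ok = true  [terminal]
5. n6.tag = 1  [1]
6. n6.cnt = false  [not h.ok]
7. n6.lab = 19  [19]
8. n8.val = false  [terminal]
9. n5.lab = "qw"  ["qw"]
10. n11.lab = "wu"  [terminal]
11. n10.lab = 29  [len(b.lab) + 27]
12. n10.tag = 6  [len(b.lab) + 4]
13. n13.ok = false  [terminal]
14. n12.lab = 24  [24]
15. n12.tag = 5  [5]
16. n9.tag = 25  [S₀.tag + S₁.lab - 5]
17. n9.cnt = false  [S₀.tag > 6]
18. n9.lab = 22  [S₀.lab * 2 - 36]
19. n3.tag = 18  [B₁.tag + B₁.lab - 29]
20. n3.cnt = false  [e.val == true]
21. n3.lab = 7  [B₁.tag * 2 - 43]
22. n1.tag = 5  [5]
23. n1.cnt = true  [not B₁.cnt]
24. n1.lab = -4  [B₁.tag * -1 + 14]
25. n14.val = true  [terminal]
26. n17.lim = 30  [30]
27. n19.hot = false  [terminal]
28. n20.lab = "zx"  [terminal]
29. n21.idx = "px"  [terminal]
30. n18.lab = 26  [26]
31. n18.tag = -8  [len(a.idx) - 10]
32. n17.lab = "ku"  ["ku"]
33. n22.lim = 26  [26]
34. n23.idx = "vw"  [terminal]
35. n25.val = true  [terminal]
36. n24.lab = 12  [12]
37. n24.tag = 7  [7]
38. n22.lab = "vq"  ["vq"]
39. n16.lab = -5  [len(C₁.lab) - 7]
40. n16.tag = 12  [12]
41. n26.val = true  [terminal]
42. n15.tag = 21  [S.tag + S.lab + 14]
43. n15.cnt = true  [e.val == true]
44. n15.lab = -2  [S.tag * 3 - 38]
45. n0.lab = 24  [B₁.tag + B₀.lab + 7]
46. n0.tag = 19  [B₀.tag + B₁.lab + 16]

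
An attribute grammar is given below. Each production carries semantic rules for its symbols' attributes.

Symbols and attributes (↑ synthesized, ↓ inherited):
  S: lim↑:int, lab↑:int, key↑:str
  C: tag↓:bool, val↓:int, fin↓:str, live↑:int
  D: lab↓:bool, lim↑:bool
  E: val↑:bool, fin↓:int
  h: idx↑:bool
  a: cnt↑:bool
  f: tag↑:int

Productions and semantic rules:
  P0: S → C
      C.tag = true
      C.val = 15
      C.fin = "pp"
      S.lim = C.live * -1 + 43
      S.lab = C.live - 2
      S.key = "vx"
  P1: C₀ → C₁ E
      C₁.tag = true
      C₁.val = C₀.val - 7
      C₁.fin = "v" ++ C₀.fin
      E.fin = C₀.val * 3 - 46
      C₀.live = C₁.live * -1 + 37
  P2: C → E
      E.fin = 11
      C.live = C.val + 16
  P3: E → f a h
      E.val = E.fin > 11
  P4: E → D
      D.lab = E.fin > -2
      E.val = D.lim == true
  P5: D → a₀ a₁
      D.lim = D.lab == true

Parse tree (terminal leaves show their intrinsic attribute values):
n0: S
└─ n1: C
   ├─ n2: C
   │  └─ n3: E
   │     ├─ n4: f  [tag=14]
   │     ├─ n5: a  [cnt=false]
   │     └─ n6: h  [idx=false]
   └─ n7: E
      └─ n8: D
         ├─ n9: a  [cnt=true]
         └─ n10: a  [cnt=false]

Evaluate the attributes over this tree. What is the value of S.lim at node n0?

30

1. n1.tag = true  [true]
2. n1.val = 15  [15]
3. n1.fin = "pp"  ["pp"]
4. n2.tag = true  [true]
5. n2.val = 8  [C₀.val - 7]
6. n2.fin = "vpp"  ["v" ++ C₀.fin]
7. n3.fin = 11  [11]
8. n4.tag = 14  [terminal]
9. n5.cnt = false  [terminal]
10. n6.idx = false  [terminal]
11. n3.val = false  [E.fin > 11]
12. n2.live = 24  [C.val + 16]
13. n7.fin = -1  [C₀.val * 3 - 46]
14. n8.lab = true  [E.fin > -2]
15. n9.cnt = true  [terminal]
16. n10.cnt = false  [terminal]
17. n8.lim = true  [D.lab == true]
18. n7.val = true  [D.lim == true]
19. n1.live = 13  [C₁.live * -1 + 37]
20. n0.lim = 30  [C.live * -1 + 43]
21. n0.lab = 11  [C.live - 2]
22. n0.key = "vx"  ["vx"]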